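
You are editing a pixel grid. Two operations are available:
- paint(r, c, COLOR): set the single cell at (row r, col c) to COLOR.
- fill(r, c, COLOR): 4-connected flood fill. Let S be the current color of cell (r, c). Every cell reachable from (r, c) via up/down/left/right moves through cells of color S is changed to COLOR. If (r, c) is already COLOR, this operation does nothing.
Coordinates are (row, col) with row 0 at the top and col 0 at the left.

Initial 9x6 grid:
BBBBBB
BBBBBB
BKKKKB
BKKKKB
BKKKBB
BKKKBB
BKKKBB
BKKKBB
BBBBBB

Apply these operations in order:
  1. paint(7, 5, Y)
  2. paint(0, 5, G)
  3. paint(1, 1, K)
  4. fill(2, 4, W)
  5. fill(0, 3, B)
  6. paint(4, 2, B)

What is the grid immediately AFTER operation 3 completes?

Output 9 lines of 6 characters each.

Answer: BBBBBG
BKBBBB
BKKKKB
BKKKKB
BKKKBB
BKKKBB
BKKKBB
BKKKBY
BBBBBB

Derivation:
After op 1 paint(7,5,Y):
BBBBBB
BBBBBB
BKKKKB
BKKKKB
BKKKBB
BKKKBB
BKKKBB
BKKKBY
BBBBBB
After op 2 paint(0,5,G):
BBBBBG
BBBBBB
BKKKKB
BKKKKB
BKKKBB
BKKKBB
BKKKBB
BKKKBY
BBBBBB
After op 3 paint(1,1,K):
BBBBBG
BKBBBB
BKKKKB
BKKKKB
BKKKBB
BKKKBB
BKKKBB
BKKKBY
BBBBBB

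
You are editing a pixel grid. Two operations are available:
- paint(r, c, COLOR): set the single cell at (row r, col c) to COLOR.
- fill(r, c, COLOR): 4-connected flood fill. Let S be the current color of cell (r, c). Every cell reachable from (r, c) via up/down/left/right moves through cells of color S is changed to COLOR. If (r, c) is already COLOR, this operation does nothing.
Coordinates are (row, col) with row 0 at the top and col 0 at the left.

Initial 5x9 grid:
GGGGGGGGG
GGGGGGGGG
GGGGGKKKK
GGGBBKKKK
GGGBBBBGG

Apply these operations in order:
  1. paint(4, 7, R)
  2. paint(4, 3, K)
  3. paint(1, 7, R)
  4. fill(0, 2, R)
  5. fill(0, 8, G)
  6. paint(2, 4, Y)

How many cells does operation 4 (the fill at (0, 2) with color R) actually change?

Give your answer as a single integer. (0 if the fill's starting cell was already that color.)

After op 1 paint(4,7,R):
GGGGGGGGG
GGGGGGGGG
GGGGGKKKK
GGGBBKKKK
GGGBBBBRG
After op 2 paint(4,3,K):
GGGGGGGGG
GGGGGGGGG
GGGGGKKKK
GGGBBKKKK
GGGKBBBRG
After op 3 paint(1,7,R):
GGGGGGGGG
GGGGGGGRG
GGGGGKKKK
GGGBBKKKK
GGGKBBBRG
After op 4 fill(0,2,R) [28 cells changed]:
RRRRRRRRR
RRRRRRRRR
RRRRRKKKK
RRRBBKKKK
RRRKBBBRG

Answer: 28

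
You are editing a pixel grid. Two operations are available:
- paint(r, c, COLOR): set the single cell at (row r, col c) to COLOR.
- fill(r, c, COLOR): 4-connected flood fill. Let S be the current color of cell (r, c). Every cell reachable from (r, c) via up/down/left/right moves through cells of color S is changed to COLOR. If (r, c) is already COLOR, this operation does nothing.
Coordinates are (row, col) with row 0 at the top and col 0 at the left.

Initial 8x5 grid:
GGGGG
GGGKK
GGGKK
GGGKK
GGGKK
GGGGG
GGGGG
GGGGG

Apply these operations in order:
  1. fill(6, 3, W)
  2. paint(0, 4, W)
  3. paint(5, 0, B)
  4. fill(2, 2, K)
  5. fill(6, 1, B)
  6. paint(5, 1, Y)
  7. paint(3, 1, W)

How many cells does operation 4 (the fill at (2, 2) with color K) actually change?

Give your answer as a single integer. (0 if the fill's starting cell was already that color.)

After op 1 fill(6,3,W) [32 cells changed]:
WWWWW
WWWKK
WWWKK
WWWKK
WWWKK
WWWWW
WWWWW
WWWWW
After op 2 paint(0,4,W):
WWWWW
WWWKK
WWWKK
WWWKK
WWWKK
WWWWW
WWWWW
WWWWW
After op 3 paint(5,0,B):
WWWWW
WWWKK
WWWKK
WWWKK
WWWKK
BWWWW
WWWWW
WWWWW
After op 4 fill(2,2,K) [31 cells changed]:
KKKKK
KKKKK
KKKKK
KKKKK
KKKKK
BKKKK
KKKKK
KKKKK

Answer: 31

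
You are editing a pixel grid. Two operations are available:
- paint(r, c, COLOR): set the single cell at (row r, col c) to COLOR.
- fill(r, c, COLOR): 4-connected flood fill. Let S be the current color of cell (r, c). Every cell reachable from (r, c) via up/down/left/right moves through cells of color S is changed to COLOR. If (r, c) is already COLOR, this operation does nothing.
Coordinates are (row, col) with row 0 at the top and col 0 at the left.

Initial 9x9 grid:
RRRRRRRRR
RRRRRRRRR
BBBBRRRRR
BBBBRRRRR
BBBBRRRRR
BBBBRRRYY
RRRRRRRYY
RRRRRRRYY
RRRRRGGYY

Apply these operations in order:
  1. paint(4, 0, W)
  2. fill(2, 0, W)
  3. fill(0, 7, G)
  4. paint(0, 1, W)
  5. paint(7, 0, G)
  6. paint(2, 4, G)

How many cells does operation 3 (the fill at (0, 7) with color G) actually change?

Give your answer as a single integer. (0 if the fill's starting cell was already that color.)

Answer: 55

Derivation:
After op 1 paint(4,0,W):
RRRRRRRRR
RRRRRRRRR
BBBBRRRRR
BBBBRRRRR
WBBBRRRRR
BBBBRRRYY
RRRRRRRYY
RRRRRRRYY
RRRRRGGYY
After op 2 fill(2,0,W) [15 cells changed]:
RRRRRRRRR
RRRRRRRRR
WWWWRRRRR
WWWWRRRRR
WWWWRRRRR
WWWWRRRYY
RRRRRRRYY
RRRRRRRYY
RRRRRGGYY
After op 3 fill(0,7,G) [55 cells changed]:
GGGGGGGGG
GGGGGGGGG
WWWWGGGGG
WWWWGGGGG
WWWWGGGGG
WWWWGGGYY
GGGGGGGYY
GGGGGGGYY
GGGGGGGYY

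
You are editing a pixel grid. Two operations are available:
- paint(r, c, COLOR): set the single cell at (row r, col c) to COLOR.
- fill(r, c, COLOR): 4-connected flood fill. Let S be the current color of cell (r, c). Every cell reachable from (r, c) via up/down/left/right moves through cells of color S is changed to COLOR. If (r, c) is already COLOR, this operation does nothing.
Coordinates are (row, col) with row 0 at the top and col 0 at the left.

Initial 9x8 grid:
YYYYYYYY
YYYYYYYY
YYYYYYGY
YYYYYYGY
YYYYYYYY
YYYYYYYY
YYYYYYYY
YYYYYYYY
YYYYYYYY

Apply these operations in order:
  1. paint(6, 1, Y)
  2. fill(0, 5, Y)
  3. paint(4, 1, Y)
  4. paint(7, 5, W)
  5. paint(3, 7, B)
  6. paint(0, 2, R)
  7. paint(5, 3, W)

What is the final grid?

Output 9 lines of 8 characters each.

After op 1 paint(6,1,Y):
YYYYYYYY
YYYYYYYY
YYYYYYGY
YYYYYYGY
YYYYYYYY
YYYYYYYY
YYYYYYYY
YYYYYYYY
YYYYYYYY
After op 2 fill(0,5,Y) [0 cells changed]:
YYYYYYYY
YYYYYYYY
YYYYYYGY
YYYYYYGY
YYYYYYYY
YYYYYYYY
YYYYYYYY
YYYYYYYY
YYYYYYYY
After op 3 paint(4,1,Y):
YYYYYYYY
YYYYYYYY
YYYYYYGY
YYYYYYGY
YYYYYYYY
YYYYYYYY
YYYYYYYY
YYYYYYYY
YYYYYYYY
After op 4 paint(7,5,W):
YYYYYYYY
YYYYYYYY
YYYYYYGY
YYYYYYGY
YYYYYYYY
YYYYYYYY
YYYYYYYY
YYYYYWYY
YYYYYYYY
After op 5 paint(3,7,B):
YYYYYYYY
YYYYYYYY
YYYYYYGY
YYYYYYGB
YYYYYYYY
YYYYYYYY
YYYYYYYY
YYYYYWYY
YYYYYYYY
After op 6 paint(0,2,R):
YYRYYYYY
YYYYYYYY
YYYYYYGY
YYYYYYGB
YYYYYYYY
YYYYYYYY
YYYYYYYY
YYYYYWYY
YYYYYYYY
After op 7 paint(5,3,W):
YYRYYYYY
YYYYYYYY
YYYYYYGY
YYYYYYGB
YYYYYYYY
YYYWYYYY
YYYYYYYY
YYYYYWYY
YYYYYYYY

Answer: YYRYYYYY
YYYYYYYY
YYYYYYGY
YYYYYYGB
YYYYYYYY
YYYWYYYY
YYYYYYYY
YYYYYWYY
YYYYYYYY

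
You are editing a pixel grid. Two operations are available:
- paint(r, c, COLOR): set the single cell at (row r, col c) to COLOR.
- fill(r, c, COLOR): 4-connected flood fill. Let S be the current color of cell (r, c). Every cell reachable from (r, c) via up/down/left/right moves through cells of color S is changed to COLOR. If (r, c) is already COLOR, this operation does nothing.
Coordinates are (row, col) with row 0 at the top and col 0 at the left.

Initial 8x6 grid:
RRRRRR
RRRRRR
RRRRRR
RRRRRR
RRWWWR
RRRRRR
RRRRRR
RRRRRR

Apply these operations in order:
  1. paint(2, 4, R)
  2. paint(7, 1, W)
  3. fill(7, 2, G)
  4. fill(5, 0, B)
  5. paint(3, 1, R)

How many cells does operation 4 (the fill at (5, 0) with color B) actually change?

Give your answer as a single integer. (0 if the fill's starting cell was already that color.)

After op 1 paint(2,4,R):
RRRRRR
RRRRRR
RRRRRR
RRRRRR
RRWWWR
RRRRRR
RRRRRR
RRRRRR
After op 2 paint(7,1,W):
RRRRRR
RRRRRR
RRRRRR
RRRRRR
RRWWWR
RRRRRR
RRRRRR
RWRRRR
After op 3 fill(7,2,G) [44 cells changed]:
GGGGGG
GGGGGG
GGGGGG
GGGGGG
GGWWWG
GGGGGG
GGGGGG
GWGGGG
After op 4 fill(5,0,B) [44 cells changed]:
BBBBBB
BBBBBB
BBBBBB
BBBBBB
BBWWWB
BBBBBB
BBBBBB
BWBBBB

Answer: 44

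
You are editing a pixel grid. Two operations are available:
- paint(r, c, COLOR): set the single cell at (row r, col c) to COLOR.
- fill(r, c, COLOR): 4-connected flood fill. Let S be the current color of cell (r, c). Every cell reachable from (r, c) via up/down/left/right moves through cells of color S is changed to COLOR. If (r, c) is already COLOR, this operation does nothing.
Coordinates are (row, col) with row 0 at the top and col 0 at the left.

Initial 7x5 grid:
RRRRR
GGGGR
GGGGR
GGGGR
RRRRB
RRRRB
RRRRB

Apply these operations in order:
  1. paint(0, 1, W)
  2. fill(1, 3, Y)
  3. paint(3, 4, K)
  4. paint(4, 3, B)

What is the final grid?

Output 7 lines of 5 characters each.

After op 1 paint(0,1,W):
RWRRR
GGGGR
GGGGR
GGGGR
RRRRB
RRRRB
RRRRB
After op 2 fill(1,3,Y) [12 cells changed]:
RWRRR
YYYYR
YYYYR
YYYYR
RRRRB
RRRRB
RRRRB
After op 3 paint(3,4,K):
RWRRR
YYYYR
YYYYR
YYYYK
RRRRB
RRRRB
RRRRB
After op 4 paint(4,3,B):
RWRRR
YYYYR
YYYYR
YYYYK
RRRBB
RRRRB
RRRRB

Answer: RWRRR
YYYYR
YYYYR
YYYYK
RRRBB
RRRRB
RRRRB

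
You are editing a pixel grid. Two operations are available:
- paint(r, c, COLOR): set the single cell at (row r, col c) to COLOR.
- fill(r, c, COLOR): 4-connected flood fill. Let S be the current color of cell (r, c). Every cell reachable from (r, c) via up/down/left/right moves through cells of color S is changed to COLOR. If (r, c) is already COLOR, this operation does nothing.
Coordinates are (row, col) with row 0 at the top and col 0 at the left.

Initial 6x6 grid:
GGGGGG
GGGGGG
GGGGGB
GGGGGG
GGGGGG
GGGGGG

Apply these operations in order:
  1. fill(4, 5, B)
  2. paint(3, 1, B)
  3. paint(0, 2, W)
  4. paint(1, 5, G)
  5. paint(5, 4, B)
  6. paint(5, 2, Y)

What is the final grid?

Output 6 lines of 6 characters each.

Answer: BBWBBB
BBBBBG
BBBBBB
BBBBBB
BBBBBB
BBYBBB

Derivation:
After op 1 fill(4,5,B) [35 cells changed]:
BBBBBB
BBBBBB
BBBBBB
BBBBBB
BBBBBB
BBBBBB
After op 2 paint(3,1,B):
BBBBBB
BBBBBB
BBBBBB
BBBBBB
BBBBBB
BBBBBB
After op 3 paint(0,2,W):
BBWBBB
BBBBBB
BBBBBB
BBBBBB
BBBBBB
BBBBBB
After op 4 paint(1,5,G):
BBWBBB
BBBBBG
BBBBBB
BBBBBB
BBBBBB
BBBBBB
After op 5 paint(5,4,B):
BBWBBB
BBBBBG
BBBBBB
BBBBBB
BBBBBB
BBBBBB
After op 6 paint(5,2,Y):
BBWBBB
BBBBBG
BBBBBB
BBBBBB
BBBBBB
BBYBBB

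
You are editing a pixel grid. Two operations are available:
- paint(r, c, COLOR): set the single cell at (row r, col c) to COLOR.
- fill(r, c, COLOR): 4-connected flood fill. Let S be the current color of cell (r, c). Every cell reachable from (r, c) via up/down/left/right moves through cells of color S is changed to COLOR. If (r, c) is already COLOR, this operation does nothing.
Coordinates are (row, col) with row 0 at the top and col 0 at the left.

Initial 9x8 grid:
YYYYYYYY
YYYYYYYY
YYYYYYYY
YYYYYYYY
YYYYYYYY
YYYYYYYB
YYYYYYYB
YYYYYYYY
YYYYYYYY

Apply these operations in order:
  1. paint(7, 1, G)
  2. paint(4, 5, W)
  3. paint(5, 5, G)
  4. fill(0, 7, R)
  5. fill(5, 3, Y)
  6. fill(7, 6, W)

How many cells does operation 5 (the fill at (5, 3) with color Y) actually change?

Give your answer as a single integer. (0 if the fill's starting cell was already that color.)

Answer: 67

Derivation:
After op 1 paint(7,1,G):
YYYYYYYY
YYYYYYYY
YYYYYYYY
YYYYYYYY
YYYYYYYY
YYYYYYYB
YYYYYYYB
YGYYYYYY
YYYYYYYY
After op 2 paint(4,5,W):
YYYYYYYY
YYYYYYYY
YYYYYYYY
YYYYYYYY
YYYYYWYY
YYYYYYYB
YYYYYYYB
YGYYYYYY
YYYYYYYY
After op 3 paint(5,5,G):
YYYYYYYY
YYYYYYYY
YYYYYYYY
YYYYYYYY
YYYYYWYY
YYYYYGYB
YYYYYYYB
YGYYYYYY
YYYYYYYY
After op 4 fill(0,7,R) [67 cells changed]:
RRRRRRRR
RRRRRRRR
RRRRRRRR
RRRRRRRR
RRRRRWRR
RRRRRGRB
RRRRRRRB
RGRRRRRR
RRRRRRRR
After op 5 fill(5,3,Y) [67 cells changed]:
YYYYYYYY
YYYYYYYY
YYYYYYYY
YYYYYYYY
YYYYYWYY
YYYYYGYB
YYYYYYYB
YGYYYYYY
YYYYYYYY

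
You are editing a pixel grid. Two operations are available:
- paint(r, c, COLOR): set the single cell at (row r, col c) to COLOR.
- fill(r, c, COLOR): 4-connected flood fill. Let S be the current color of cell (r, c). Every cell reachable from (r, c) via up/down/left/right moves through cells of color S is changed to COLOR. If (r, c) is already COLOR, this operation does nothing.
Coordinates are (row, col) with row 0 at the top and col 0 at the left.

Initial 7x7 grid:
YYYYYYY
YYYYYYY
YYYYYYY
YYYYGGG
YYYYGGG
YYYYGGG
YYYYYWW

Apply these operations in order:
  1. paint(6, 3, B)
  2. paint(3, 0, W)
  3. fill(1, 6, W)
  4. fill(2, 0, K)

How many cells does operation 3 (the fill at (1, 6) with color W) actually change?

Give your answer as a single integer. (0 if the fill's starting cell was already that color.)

Answer: 35

Derivation:
After op 1 paint(6,3,B):
YYYYYYY
YYYYYYY
YYYYYYY
YYYYGGG
YYYYGGG
YYYYGGG
YYYBYWW
After op 2 paint(3,0,W):
YYYYYYY
YYYYYYY
YYYYYYY
WYYYGGG
YYYYGGG
YYYYGGG
YYYBYWW
After op 3 fill(1,6,W) [35 cells changed]:
WWWWWWW
WWWWWWW
WWWWWWW
WWWWGGG
WWWWGGG
WWWWGGG
WWWBYWW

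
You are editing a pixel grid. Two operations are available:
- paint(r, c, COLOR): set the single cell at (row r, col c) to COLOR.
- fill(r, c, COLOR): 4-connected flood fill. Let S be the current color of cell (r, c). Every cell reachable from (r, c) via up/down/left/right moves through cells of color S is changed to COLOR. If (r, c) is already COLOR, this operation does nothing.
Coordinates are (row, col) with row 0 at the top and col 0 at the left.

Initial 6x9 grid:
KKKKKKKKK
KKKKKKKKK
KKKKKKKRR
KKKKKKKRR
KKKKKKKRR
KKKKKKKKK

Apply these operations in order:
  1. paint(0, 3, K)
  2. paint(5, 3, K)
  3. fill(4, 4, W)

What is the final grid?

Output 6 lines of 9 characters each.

Answer: WWWWWWWWW
WWWWWWWWW
WWWWWWWRR
WWWWWWWRR
WWWWWWWRR
WWWWWWWWW

Derivation:
After op 1 paint(0,3,K):
KKKKKKKKK
KKKKKKKKK
KKKKKKKRR
KKKKKKKRR
KKKKKKKRR
KKKKKKKKK
After op 2 paint(5,3,K):
KKKKKKKKK
KKKKKKKKK
KKKKKKKRR
KKKKKKKRR
KKKKKKKRR
KKKKKKKKK
After op 3 fill(4,4,W) [48 cells changed]:
WWWWWWWWW
WWWWWWWWW
WWWWWWWRR
WWWWWWWRR
WWWWWWWRR
WWWWWWWWW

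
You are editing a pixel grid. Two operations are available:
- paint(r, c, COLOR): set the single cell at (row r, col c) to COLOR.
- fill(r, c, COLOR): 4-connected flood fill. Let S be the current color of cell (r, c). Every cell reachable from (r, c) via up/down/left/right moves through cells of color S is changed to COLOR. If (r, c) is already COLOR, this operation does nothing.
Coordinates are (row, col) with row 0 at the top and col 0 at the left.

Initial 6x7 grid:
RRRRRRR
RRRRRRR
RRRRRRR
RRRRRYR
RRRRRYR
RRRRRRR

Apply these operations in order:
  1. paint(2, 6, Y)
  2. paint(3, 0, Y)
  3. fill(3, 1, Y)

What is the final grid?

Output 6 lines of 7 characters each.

After op 1 paint(2,6,Y):
RRRRRRR
RRRRRRR
RRRRRRY
RRRRRYR
RRRRRYR
RRRRRRR
After op 2 paint(3,0,Y):
RRRRRRR
RRRRRRR
RRRRRRY
YRRRRYR
RRRRRYR
RRRRRRR
After op 3 fill(3,1,Y) [38 cells changed]:
YYYYYYY
YYYYYYY
YYYYYYY
YYYYYYY
YYYYYYY
YYYYYYY

Answer: YYYYYYY
YYYYYYY
YYYYYYY
YYYYYYY
YYYYYYY
YYYYYYY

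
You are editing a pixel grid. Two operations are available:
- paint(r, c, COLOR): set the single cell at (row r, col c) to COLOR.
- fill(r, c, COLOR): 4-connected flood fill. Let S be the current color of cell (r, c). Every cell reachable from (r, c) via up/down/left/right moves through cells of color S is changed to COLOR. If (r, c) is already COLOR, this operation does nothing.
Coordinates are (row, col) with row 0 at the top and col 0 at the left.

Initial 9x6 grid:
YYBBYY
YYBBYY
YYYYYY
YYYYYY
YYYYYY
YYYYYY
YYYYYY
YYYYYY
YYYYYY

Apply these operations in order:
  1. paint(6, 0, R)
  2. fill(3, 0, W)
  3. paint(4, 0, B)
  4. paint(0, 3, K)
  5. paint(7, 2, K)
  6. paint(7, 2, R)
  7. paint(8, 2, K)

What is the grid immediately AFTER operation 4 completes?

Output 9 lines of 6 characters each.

Answer: WWBKWW
WWBBWW
WWWWWW
WWWWWW
BWWWWW
WWWWWW
RWWWWW
WWWWWW
WWWWWW

Derivation:
After op 1 paint(6,0,R):
YYBBYY
YYBBYY
YYYYYY
YYYYYY
YYYYYY
YYYYYY
RYYYYY
YYYYYY
YYYYYY
After op 2 fill(3,0,W) [49 cells changed]:
WWBBWW
WWBBWW
WWWWWW
WWWWWW
WWWWWW
WWWWWW
RWWWWW
WWWWWW
WWWWWW
After op 3 paint(4,0,B):
WWBBWW
WWBBWW
WWWWWW
WWWWWW
BWWWWW
WWWWWW
RWWWWW
WWWWWW
WWWWWW
After op 4 paint(0,3,K):
WWBKWW
WWBBWW
WWWWWW
WWWWWW
BWWWWW
WWWWWW
RWWWWW
WWWWWW
WWWWWW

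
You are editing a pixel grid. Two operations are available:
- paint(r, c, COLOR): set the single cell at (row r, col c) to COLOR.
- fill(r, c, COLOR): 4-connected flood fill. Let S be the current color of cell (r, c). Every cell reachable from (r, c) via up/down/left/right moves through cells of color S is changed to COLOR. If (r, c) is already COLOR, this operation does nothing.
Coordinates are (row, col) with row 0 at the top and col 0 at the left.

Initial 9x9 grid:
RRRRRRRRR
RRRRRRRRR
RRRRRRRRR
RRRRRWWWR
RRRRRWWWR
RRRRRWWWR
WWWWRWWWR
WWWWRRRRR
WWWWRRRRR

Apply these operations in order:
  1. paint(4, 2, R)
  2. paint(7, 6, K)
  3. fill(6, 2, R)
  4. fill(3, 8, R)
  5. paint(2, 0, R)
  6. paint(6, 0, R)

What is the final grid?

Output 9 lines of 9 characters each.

Answer: RRRRRRRRR
RRRRRRRRR
RRRRRRRRR
RRRRRWWWR
RRRRRWWWR
RRRRRWWWR
RRRRRWWWR
RRRRRRKRR
RRRRRRRRR

Derivation:
After op 1 paint(4,2,R):
RRRRRRRRR
RRRRRRRRR
RRRRRRRRR
RRRRRWWWR
RRRRRWWWR
RRRRRWWWR
WWWWRWWWR
WWWWRRRRR
WWWWRRRRR
After op 2 paint(7,6,K):
RRRRRRRRR
RRRRRRRRR
RRRRRRRRR
RRRRRWWWR
RRRRRWWWR
RRRRRWWWR
WWWWRWWWR
WWWWRRKRR
WWWWRRRRR
After op 3 fill(6,2,R) [12 cells changed]:
RRRRRRRRR
RRRRRRRRR
RRRRRRRRR
RRRRRWWWR
RRRRRWWWR
RRRRRWWWR
RRRRRWWWR
RRRRRRKRR
RRRRRRRRR
After op 4 fill(3,8,R) [0 cells changed]:
RRRRRRRRR
RRRRRRRRR
RRRRRRRRR
RRRRRWWWR
RRRRRWWWR
RRRRRWWWR
RRRRRWWWR
RRRRRRKRR
RRRRRRRRR
After op 5 paint(2,0,R):
RRRRRRRRR
RRRRRRRRR
RRRRRRRRR
RRRRRWWWR
RRRRRWWWR
RRRRRWWWR
RRRRRWWWR
RRRRRRKRR
RRRRRRRRR
After op 6 paint(6,0,R):
RRRRRRRRR
RRRRRRRRR
RRRRRRRRR
RRRRRWWWR
RRRRRWWWR
RRRRRWWWR
RRRRRWWWR
RRRRRRKRR
RRRRRRRRR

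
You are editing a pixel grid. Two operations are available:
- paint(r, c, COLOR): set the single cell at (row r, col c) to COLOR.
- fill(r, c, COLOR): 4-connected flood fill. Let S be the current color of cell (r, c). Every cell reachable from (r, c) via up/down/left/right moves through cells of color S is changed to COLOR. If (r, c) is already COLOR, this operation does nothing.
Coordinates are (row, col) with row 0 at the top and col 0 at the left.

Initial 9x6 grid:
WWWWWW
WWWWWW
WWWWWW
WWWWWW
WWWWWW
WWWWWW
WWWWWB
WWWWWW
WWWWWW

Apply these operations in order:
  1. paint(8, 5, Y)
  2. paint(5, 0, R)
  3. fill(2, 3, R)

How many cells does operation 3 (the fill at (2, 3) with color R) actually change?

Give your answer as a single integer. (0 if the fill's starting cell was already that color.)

Answer: 51

Derivation:
After op 1 paint(8,5,Y):
WWWWWW
WWWWWW
WWWWWW
WWWWWW
WWWWWW
WWWWWW
WWWWWB
WWWWWW
WWWWWY
After op 2 paint(5,0,R):
WWWWWW
WWWWWW
WWWWWW
WWWWWW
WWWWWW
RWWWWW
WWWWWB
WWWWWW
WWWWWY
After op 3 fill(2,3,R) [51 cells changed]:
RRRRRR
RRRRRR
RRRRRR
RRRRRR
RRRRRR
RRRRRR
RRRRRB
RRRRRR
RRRRRY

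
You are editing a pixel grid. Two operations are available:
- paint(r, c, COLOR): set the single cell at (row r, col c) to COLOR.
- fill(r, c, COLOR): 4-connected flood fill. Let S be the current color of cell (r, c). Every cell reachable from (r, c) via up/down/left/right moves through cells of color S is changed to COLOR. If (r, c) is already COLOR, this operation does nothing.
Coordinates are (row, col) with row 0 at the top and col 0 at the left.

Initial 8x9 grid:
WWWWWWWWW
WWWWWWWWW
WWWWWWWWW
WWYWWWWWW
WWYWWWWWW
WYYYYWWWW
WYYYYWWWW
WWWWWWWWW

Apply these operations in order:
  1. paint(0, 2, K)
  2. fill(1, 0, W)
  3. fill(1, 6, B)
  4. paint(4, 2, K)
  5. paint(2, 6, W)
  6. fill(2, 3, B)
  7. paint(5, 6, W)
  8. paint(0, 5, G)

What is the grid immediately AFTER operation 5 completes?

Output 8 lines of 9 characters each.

After op 1 paint(0,2,K):
WWKWWWWWW
WWWWWWWWW
WWWWWWWWW
WWYWWWWWW
WWYWWWWWW
WYYYYWWWW
WYYYYWWWW
WWWWWWWWW
After op 2 fill(1,0,W) [0 cells changed]:
WWKWWWWWW
WWWWWWWWW
WWWWWWWWW
WWYWWWWWW
WWYWWWWWW
WYYYYWWWW
WYYYYWWWW
WWWWWWWWW
After op 3 fill(1,6,B) [61 cells changed]:
BBKBBBBBB
BBBBBBBBB
BBBBBBBBB
BBYBBBBBB
BBYBBBBBB
BYYYYBBBB
BYYYYBBBB
BBBBBBBBB
After op 4 paint(4,2,K):
BBKBBBBBB
BBBBBBBBB
BBBBBBBBB
BBYBBBBBB
BBKBBBBBB
BYYYYBBBB
BYYYYBBBB
BBBBBBBBB
After op 5 paint(2,6,W):
BBKBBBBBB
BBBBBBBBB
BBBBBBWBB
BBYBBBBBB
BBKBBBBBB
BYYYYBBBB
BYYYYBBBB
BBBBBBBBB

Answer: BBKBBBBBB
BBBBBBBBB
BBBBBBWBB
BBYBBBBBB
BBKBBBBBB
BYYYYBBBB
BYYYYBBBB
BBBBBBBBB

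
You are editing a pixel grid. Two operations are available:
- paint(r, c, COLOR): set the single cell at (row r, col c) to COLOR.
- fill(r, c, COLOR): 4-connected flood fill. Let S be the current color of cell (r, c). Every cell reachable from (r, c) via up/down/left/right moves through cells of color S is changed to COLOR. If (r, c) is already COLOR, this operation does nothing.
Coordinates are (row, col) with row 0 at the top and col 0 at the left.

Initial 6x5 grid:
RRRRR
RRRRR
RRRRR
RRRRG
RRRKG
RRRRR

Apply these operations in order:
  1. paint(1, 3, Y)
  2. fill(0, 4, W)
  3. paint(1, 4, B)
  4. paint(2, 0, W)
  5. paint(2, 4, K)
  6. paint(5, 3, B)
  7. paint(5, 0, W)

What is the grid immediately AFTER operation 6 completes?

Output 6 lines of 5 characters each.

Answer: WWWWW
WWWYB
WWWWK
WWWWG
WWWKG
WWWBW

Derivation:
After op 1 paint(1,3,Y):
RRRRR
RRRYR
RRRRR
RRRRG
RRRKG
RRRRR
After op 2 fill(0,4,W) [26 cells changed]:
WWWWW
WWWYW
WWWWW
WWWWG
WWWKG
WWWWW
After op 3 paint(1,4,B):
WWWWW
WWWYB
WWWWW
WWWWG
WWWKG
WWWWW
After op 4 paint(2,0,W):
WWWWW
WWWYB
WWWWW
WWWWG
WWWKG
WWWWW
After op 5 paint(2,4,K):
WWWWW
WWWYB
WWWWK
WWWWG
WWWKG
WWWWW
After op 6 paint(5,3,B):
WWWWW
WWWYB
WWWWK
WWWWG
WWWKG
WWWBW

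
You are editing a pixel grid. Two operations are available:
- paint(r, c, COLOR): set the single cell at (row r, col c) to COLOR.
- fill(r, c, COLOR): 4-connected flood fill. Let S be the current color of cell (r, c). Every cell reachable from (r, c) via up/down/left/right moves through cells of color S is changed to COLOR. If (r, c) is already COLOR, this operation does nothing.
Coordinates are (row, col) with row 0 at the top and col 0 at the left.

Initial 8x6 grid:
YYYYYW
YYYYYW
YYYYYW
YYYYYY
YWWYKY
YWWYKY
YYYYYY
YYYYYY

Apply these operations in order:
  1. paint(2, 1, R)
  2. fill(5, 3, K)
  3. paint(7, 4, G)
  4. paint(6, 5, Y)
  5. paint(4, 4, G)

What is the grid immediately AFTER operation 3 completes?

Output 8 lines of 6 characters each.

After op 1 paint(2,1,R):
YYYYYW
YYYYYW
YRYYYW
YYYYYY
YWWYKY
YWWYKY
YYYYYY
YYYYYY
After op 2 fill(5,3,K) [38 cells changed]:
KKKKKW
KKKKKW
KRKKKW
KKKKKK
KWWKKK
KWWKKK
KKKKKK
KKKKKK
After op 3 paint(7,4,G):
KKKKKW
KKKKKW
KRKKKW
KKKKKK
KWWKKK
KWWKKK
KKKKKK
KKKKGK

Answer: KKKKKW
KKKKKW
KRKKKW
KKKKKK
KWWKKK
KWWKKK
KKKKKK
KKKKGK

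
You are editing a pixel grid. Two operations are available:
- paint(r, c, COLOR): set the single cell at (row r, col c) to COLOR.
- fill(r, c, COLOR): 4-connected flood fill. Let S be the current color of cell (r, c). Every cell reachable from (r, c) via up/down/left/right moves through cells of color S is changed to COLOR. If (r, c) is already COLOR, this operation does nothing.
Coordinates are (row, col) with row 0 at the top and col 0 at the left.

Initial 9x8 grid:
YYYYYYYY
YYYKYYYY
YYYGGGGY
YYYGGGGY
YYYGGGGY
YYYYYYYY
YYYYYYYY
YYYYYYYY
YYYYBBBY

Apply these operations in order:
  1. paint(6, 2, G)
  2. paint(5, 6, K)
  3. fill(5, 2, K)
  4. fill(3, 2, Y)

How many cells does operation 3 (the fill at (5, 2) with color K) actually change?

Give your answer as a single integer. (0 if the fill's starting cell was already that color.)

Answer: 54

Derivation:
After op 1 paint(6,2,G):
YYYYYYYY
YYYKYYYY
YYYGGGGY
YYYGGGGY
YYYGGGGY
YYYYYYYY
YYGYYYYY
YYYYYYYY
YYYYBBBY
After op 2 paint(5,6,K):
YYYYYYYY
YYYKYYYY
YYYGGGGY
YYYGGGGY
YYYGGGGY
YYYYYYKY
YYGYYYYY
YYYYYYYY
YYYYBBBY
After op 3 fill(5,2,K) [54 cells changed]:
KKKKKKKK
KKKKKKKK
KKKGGGGK
KKKGGGGK
KKKGGGGK
KKKKKKKK
KKGKKKKK
KKKKKKKK
KKKKBBBK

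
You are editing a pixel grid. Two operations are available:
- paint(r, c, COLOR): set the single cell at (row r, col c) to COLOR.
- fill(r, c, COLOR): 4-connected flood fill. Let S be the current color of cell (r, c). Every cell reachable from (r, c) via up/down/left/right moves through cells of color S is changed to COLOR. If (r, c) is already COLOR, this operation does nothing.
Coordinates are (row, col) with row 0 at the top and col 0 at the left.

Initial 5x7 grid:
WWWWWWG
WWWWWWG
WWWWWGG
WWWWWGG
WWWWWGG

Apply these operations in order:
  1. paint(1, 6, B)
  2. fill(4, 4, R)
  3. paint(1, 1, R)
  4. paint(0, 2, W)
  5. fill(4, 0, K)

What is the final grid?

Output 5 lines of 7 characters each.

After op 1 paint(1,6,B):
WWWWWWG
WWWWWWB
WWWWWGG
WWWWWGG
WWWWWGG
After op 2 fill(4,4,R) [27 cells changed]:
RRRRRRG
RRRRRRB
RRRRRGG
RRRRRGG
RRRRRGG
After op 3 paint(1,1,R):
RRRRRRG
RRRRRRB
RRRRRGG
RRRRRGG
RRRRRGG
After op 4 paint(0,2,W):
RRWRRRG
RRRRRRB
RRRRRGG
RRRRRGG
RRRRRGG
After op 5 fill(4,0,K) [26 cells changed]:
KKWKKKG
KKKKKKB
KKKKKGG
KKKKKGG
KKKKKGG

Answer: KKWKKKG
KKKKKKB
KKKKKGG
KKKKKGG
KKKKKGG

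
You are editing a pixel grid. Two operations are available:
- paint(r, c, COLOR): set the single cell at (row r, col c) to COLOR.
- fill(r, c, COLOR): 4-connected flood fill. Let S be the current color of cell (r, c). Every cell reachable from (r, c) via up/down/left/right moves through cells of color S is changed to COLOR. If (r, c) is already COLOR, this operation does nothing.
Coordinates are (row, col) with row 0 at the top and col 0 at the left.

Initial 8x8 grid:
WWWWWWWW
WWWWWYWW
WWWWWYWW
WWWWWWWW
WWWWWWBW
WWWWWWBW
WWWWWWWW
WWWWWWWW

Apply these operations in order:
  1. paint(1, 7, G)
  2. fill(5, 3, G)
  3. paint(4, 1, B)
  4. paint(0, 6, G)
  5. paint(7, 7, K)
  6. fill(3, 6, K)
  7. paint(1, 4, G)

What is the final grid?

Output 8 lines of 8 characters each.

After op 1 paint(1,7,G):
WWWWWWWW
WWWWWYWG
WWWWWYWW
WWWWWWWW
WWWWWWBW
WWWWWWBW
WWWWWWWW
WWWWWWWW
After op 2 fill(5,3,G) [59 cells changed]:
GGGGGGGG
GGGGGYGG
GGGGGYGG
GGGGGGGG
GGGGGGBG
GGGGGGBG
GGGGGGGG
GGGGGGGG
After op 3 paint(4,1,B):
GGGGGGGG
GGGGGYGG
GGGGGYGG
GGGGGGGG
GBGGGGBG
GGGGGGBG
GGGGGGGG
GGGGGGGG
After op 4 paint(0,6,G):
GGGGGGGG
GGGGGYGG
GGGGGYGG
GGGGGGGG
GBGGGGBG
GGGGGGBG
GGGGGGGG
GGGGGGGG
After op 5 paint(7,7,K):
GGGGGGGG
GGGGGYGG
GGGGGYGG
GGGGGGGG
GBGGGGBG
GGGGGGBG
GGGGGGGG
GGGGGGGK
After op 6 fill(3,6,K) [58 cells changed]:
KKKKKKKK
KKKKKYKK
KKKKKYKK
KKKKKKKK
KBKKKKBK
KKKKKKBK
KKKKKKKK
KKKKKKKK
After op 7 paint(1,4,G):
KKKKKKKK
KKKKGYKK
KKKKKYKK
KKKKKKKK
KBKKKKBK
KKKKKKBK
KKKKKKKK
KKKKKKKK

Answer: KKKKKKKK
KKKKGYKK
KKKKKYKK
KKKKKKKK
KBKKKKBK
KKKKKKBK
KKKKKKKK
KKKKKKKK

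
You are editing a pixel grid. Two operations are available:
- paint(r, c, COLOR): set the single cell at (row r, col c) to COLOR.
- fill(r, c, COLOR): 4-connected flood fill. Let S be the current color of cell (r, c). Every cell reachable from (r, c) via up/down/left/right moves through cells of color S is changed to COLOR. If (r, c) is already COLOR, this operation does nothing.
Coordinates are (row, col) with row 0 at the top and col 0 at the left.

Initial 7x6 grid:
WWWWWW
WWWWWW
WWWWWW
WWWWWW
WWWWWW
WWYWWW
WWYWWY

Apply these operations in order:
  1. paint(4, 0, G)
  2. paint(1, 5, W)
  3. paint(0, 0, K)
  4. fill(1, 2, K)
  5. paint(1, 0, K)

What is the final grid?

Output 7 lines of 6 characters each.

After op 1 paint(4,0,G):
WWWWWW
WWWWWW
WWWWWW
WWWWWW
GWWWWW
WWYWWW
WWYWWY
After op 2 paint(1,5,W):
WWWWWW
WWWWWW
WWWWWW
WWWWWW
GWWWWW
WWYWWW
WWYWWY
After op 3 paint(0,0,K):
KWWWWW
WWWWWW
WWWWWW
WWWWWW
GWWWWW
WWYWWW
WWYWWY
After op 4 fill(1,2,K) [37 cells changed]:
KKKKKK
KKKKKK
KKKKKK
KKKKKK
GKKKKK
KKYKKK
KKYKKY
After op 5 paint(1,0,K):
KKKKKK
KKKKKK
KKKKKK
KKKKKK
GKKKKK
KKYKKK
KKYKKY

Answer: KKKKKK
KKKKKK
KKKKKK
KKKKKK
GKKKKK
KKYKKK
KKYKKY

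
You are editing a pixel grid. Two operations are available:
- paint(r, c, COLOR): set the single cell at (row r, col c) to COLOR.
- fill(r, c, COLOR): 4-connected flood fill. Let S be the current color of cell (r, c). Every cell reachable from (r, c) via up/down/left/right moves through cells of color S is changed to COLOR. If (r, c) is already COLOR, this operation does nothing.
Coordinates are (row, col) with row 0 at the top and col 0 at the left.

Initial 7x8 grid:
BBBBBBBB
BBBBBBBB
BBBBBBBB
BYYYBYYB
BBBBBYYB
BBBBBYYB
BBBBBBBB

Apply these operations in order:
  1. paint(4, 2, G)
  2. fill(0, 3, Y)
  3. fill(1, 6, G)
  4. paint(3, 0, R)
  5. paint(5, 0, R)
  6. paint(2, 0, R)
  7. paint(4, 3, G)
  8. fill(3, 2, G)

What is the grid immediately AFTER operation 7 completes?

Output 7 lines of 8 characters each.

Answer: GGGGGGGG
GGGGGGGG
RGGGGGGG
RGGGGGGG
GGGGGGGG
RGGGGGGG
GGGGGGGG

Derivation:
After op 1 paint(4,2,G):
BBBBBBBB
BBBBBBBB
BBBBBBBB
BYYYBYYB
BBGBBYYB
BBBBBYYB
BBBBBBBB
After op 2 fill(0,3,Y) [46 cells changed]:
YYYYYYYY
YYYYYYYY
YYYYYYYY
YYYYYYYY
YYGYYYYY
YYYYYYYY
YYYYYYYY
After op 3 fill(1,6,G) [55 cells changed]:
GGGGGGGG
GGGGGGGG
GGGGGGGG
GGGGGGGG
GGGGGGGG
GGGGGGGG
GGGGGGGG
After op 4 paint(3,0,R):
GGGGGGGG
GGGGGGGG
GGGGGGGG
RGGGGGGG
GGGGGGGG
GGGGGGGG
GGGGGGGG
After op 5 paint(5,0,R):
GGGGGGGG
GGGGGGGG
GGGGGGGG
RGGGGGGG
GGGGGGGG
RGGGGGGG
GGGGGGGG
After op 6 paint(2,0,R):
GGGGGGGG
GGGGGGGG
RGGGGGGG
RGGGGGGG
GGGGGGGG
RGGGGGGG
GGGGGGGG
After op 7 paint(4,3,G):
GGGGGGGG
GGGGGGGG
RGGGGGGG
RGGGGGGG
GGGGGGGG
RGGGGGGG
GGGGGGGG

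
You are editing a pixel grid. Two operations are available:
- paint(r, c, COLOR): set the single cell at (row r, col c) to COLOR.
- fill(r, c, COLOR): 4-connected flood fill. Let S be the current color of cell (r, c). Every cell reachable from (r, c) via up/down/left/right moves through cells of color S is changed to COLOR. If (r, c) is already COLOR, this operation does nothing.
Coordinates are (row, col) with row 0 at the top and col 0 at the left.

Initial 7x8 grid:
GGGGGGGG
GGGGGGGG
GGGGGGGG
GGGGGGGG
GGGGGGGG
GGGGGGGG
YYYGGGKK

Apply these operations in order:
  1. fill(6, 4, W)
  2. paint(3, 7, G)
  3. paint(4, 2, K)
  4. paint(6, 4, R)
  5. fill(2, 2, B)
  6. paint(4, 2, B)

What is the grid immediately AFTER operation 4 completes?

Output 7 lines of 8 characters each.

After op 1 fill(6,4,W) [51 cells changed]:
WWWWWWWW
WWWWWWWW
WWWWWWWW
WWWWWWWW
WWWWWWWW
WWWWWWWW
YYYWWWKK
After op 2 paint(3,7,G):
WWWWWWWW
WWWWWWWW
WWWWWWWW
WWWWWWWG
WWWWWWWW
WWWWWWWW
YYYWWWKK
After op 3 paint(4,2,K):
WWWWWWWW
WWWWWWWW
WWWWWWWW
WWWWWWWG
WWKWWWWW
WWWWWWWW
YYYWWWKK
After op 4 paint(6,4,R):
WWWWWWWW
WWWWWWWW
WWWWWWWW
WWWWWWWG
WWKWWWWW
WWWWWWWW
YYYWRWKK

Answer: WWWWWWWW
WWWWWWWW
WWWWWWWW
WWWWWWWG
WWKWWWWW
WWWWWWWW
YYYWRWKK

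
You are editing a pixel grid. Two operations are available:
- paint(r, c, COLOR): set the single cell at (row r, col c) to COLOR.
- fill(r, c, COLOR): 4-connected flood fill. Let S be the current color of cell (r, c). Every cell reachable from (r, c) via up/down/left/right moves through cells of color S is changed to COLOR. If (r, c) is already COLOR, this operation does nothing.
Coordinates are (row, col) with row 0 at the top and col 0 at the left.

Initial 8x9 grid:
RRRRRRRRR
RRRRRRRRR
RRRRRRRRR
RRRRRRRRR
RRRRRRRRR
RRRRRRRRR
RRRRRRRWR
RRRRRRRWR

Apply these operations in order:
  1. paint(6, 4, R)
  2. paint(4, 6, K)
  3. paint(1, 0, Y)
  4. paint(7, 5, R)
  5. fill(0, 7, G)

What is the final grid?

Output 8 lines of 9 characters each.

After op 1 paint(6,4,R):
RRRRRRRRR
RRRRRRRRR
RRRRRRRRR
RRRRRRRRR
RRRRRRRRR
RRRRRRRRR
RRRRRRRWR
RRRRRRRWR
After op 2 paint(4,6,K):
RRRRRRRRR
RRRRRRRRR
RRRRRRRRR
RRRRRRRRR
RRRRRRKRR
RRRRRRRRR
RRRRRRRWR
RRRRRRRWR
After op 3 paint(1,0,Y):
RRRRRRRRR
YRRRRRRRR
RRRRRRRRR
RRRRRRRRR
RRRRRRKRR
RRRRRRRRR
RRRRRRRWR
RRRRRRRWR
After op 4 paint(7,5,R):
RRRRRRRRR
YRRRRRRRR
RRRRRRRRR
RRRRRRRRR
RRRRRRKRR
RRRRRRRRR
RRRRRRRWR
RRRRRRRWR
After op 5 fill(0,7,G) [68 cells changed]:
GGGGGGGGG
YGGGGGGGG
GGGGGGGGG
GGGGGGGGG
GGGGGGKGG
GGGGGGGGG
GGGGGGGWG
GGGGGGGWG

Answer: GGGGGGGGG
YGGGGGGGG
GGGGGGGGG
GGGGGGGGG
GGGGGGKGG
GGGGGGGGG
GGGGGGGWG
GGGGGGGWG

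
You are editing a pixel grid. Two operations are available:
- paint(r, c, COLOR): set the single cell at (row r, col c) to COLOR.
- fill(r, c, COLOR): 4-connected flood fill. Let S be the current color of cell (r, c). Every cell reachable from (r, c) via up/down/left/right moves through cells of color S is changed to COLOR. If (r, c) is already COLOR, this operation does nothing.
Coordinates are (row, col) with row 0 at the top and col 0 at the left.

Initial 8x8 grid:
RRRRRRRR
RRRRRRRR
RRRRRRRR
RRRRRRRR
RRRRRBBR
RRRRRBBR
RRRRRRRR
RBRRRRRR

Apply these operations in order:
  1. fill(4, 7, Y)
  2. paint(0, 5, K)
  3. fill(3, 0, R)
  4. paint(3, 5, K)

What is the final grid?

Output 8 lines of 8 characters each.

After op 1 fill(4,7,Y) [59 cells changed]:
YYYYYYYY
YYYYYYYY
YYYYYYYY
YYYYYYYY
YYYYYBBY
YYYYYBBY
YYYYYYYY
YBYYYYYY
After op 2 paint(0,5,K):
YYYYYKYY
YYYYYYYY
YYYYYYYY
YYYYYYYY
YYYYYBBY
YYYYYBBY
YYYYYYYY
YBYYYYYY
After op 3 fill(3,0,R) [58 cells changed]:
RRRRRKRR
RRRRRRRR
RRRRRRRR
RRRRRRRR
RRRRRBBR
RRRRRBBR
RRRRRRRR
RBRRRRRR
After op 4 paint(3,5,K):
RRRRRKRR
RRRRRRRR
RRRRRRRR
RRRRRKRR
RRRRRBBR
RRRRRBBR
RRRRRRRR
RBRRRRRR

Answer: RRRRRKRR
RRRRRRRR
RRRRRRRR
RRRRRKRR
RRRRRBBR
RRRRRBBR
RRRRRRRR
RBRRRRRR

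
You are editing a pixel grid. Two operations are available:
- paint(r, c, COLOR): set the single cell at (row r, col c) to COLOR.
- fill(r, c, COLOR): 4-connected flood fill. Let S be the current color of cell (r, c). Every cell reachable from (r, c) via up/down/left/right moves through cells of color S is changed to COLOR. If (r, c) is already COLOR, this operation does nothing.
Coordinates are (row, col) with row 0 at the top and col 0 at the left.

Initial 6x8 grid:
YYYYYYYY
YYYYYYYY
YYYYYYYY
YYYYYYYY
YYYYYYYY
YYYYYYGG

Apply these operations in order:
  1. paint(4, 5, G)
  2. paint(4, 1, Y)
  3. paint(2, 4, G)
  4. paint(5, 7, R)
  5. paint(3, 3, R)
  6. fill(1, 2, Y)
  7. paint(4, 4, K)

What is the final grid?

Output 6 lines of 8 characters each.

Answer: YYYYYYYY
YYYYYYYY
YYYYGYYY
YYYRYYYY
YYYYKGYY
YYYYYYGR

Derivation:
After op 1 paint(4,5,G):
YYYYYYYY
YYYYYYYY
YYYYYYYY
YYYYYYYY
YYYYYGYY
YYYYYYGG
After op 2 paint(4,1,Y):
YYYYYYYY
YYYYYYYY
YYYYYYYY
YYYYYYYY
YYYYYGYY
YYYYYYGG
After op 3 paint(2,4,G):
YYYYYYYY
YYYYYYYY
YYYYGYYY
YYYYYYYY
YYYYYGYY
YYYYYYGG
After op 4 paint(5,7,R):
YYYYYYYY
YYYYYYYY
YYYYGYYY
YYYYYYYY
YYYYYGYY
YYYYYYGR
After op 5 paint(3,3,R):
YYYYYYYY
YYYYYYYY
YYYYGYYY
YYYRYYYY
YYYYYGYY
YYYYYYGR
After op 6 fill(1,2,Y) [0 cells changed]:
YYYYYYYY
YYYYYYYY
YYYYGYYY
YYYRYYYY
YYYYYGYY
YYYYYYGR
After op 7 paint(4,4,K):
YYYYYYYY
YYYYYYYY
YYYYGYYY
YYYRYYYY
YYYYKGYY
YYYYYYGR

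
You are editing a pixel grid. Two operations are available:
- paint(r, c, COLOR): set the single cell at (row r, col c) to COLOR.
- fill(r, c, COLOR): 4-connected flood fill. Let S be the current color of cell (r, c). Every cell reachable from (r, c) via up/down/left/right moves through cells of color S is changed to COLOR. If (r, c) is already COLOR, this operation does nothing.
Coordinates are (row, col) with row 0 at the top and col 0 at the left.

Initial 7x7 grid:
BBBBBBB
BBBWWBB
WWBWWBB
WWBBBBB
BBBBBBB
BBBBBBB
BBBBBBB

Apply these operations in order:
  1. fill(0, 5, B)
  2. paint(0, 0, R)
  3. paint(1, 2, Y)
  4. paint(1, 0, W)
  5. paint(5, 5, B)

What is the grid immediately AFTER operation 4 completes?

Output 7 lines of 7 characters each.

After op 1 fill(0,5,B) [0 cells changed]:
BBBBBBB
BBBWWBB
WWBWWBB
WWBBBBB
BBBBBBB
BBBBBBB
BBBBBBB
After op 2 paint(0,0,R):
RBBBBBB
BBBWWBB
WWBWWBB
WWBBBBB
BBBBBBB
BBBBBBB
BBBBBBB
After op 3 paint(1,2,Y):
RBBBBBB
BBYWWBB
WWBWWBB
WWBBBBB
BBBBBBB
BBBBBBB
BBBBBBB
After op 4 paint(1,0,W):
RBBBBBB
WBYWWBB
WWBWWBB
WWBBBBB
BBBBBBB
BBBBBBB
BBBBBBB

Answer: RBBBBBB
WBYWWBB
WWBWWBB
WWBBBBB
BBBBBBB
BBBBBBB
BBBBBBB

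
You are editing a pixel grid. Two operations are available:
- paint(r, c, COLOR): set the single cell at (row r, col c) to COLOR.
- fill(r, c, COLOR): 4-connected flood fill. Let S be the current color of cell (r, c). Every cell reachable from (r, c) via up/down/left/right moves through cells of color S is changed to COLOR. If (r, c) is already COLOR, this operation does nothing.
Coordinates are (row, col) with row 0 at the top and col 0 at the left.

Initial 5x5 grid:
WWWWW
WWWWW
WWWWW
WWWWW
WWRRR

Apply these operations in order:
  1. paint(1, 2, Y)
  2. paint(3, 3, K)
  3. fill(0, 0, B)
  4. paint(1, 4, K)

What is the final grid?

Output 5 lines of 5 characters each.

After op 1 paint(1,2,Y):
WWWWW
WWYWW
WWWWW
WWWWW
WWRRR
After op 2 paint(3,3,K):
WWWWW
WWYWW
WWWWW
WWWKW
WWRRR
After op 3 fill(0,0,B) [20 cells changed]:
BBBBB
BBYBB
BBBBB
BBBKB
BBRRR
After op 4 paint(1,4,K):
BBBBB
BBYBK
BBBBB
BBBKB
BBRRR

Answer: BBBBB
BBYBK
BBBBB
BBBKB
BBRRR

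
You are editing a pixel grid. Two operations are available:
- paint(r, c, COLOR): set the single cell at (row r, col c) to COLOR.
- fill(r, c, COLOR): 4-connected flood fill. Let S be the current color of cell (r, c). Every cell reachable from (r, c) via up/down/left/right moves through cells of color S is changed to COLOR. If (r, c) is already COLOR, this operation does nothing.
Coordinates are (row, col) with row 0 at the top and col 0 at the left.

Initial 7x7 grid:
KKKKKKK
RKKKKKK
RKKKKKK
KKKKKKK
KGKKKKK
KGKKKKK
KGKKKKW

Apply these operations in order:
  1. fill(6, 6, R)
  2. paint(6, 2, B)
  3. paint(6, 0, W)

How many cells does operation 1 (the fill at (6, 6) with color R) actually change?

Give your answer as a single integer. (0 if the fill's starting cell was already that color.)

After op 1 fill(6,6,R) [1 cells changed]:
KKKKKKK
RKKKKKK
RKKKKKK
KKKKKKK
KGKKKKK
KGKKKKK
KGKKKKR

Answer: 1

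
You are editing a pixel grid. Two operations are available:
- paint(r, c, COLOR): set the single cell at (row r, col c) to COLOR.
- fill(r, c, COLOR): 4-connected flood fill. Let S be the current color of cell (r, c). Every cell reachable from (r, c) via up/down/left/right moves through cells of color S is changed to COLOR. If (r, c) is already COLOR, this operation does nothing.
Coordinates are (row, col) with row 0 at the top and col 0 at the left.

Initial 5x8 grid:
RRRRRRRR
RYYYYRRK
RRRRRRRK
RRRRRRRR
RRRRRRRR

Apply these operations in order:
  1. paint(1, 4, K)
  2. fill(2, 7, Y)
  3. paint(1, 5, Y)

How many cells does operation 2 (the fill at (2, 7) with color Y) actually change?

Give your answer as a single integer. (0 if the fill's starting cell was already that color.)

Answer: 2

Derivation:
After op 1 paint(1,4,K):
RRRRRRRR
RYYYKRRK
RRRRRRRK
RRRRRRRR
RRRRRRRR
After op 2 fill(2,7,Y) [2 cells changed]:
RRRRRRRR
RYYYKRRY
RRRRRRRY
RRRRRRRR
RRRRRRRR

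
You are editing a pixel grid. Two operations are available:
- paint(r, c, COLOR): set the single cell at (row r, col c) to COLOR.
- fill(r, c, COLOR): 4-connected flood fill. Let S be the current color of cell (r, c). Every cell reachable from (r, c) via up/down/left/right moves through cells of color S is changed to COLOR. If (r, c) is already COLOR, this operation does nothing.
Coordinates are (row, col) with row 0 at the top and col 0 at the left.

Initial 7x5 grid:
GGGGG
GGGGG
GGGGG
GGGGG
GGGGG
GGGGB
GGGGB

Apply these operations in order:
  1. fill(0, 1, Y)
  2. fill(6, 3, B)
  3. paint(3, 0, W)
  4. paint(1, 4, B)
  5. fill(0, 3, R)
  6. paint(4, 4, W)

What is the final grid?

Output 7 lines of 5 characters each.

After op 1 fill(0,1,Y) [33 cells changed]:
YYYYY
YYYYY
YYYYY
YYYYY
YYYYY
YYYYB
YYYYB
After op 2 fill(6,3,B) [33 cells changed]:
BBBBB
BBBBB
BBBBB
BBBBB
BBBBB
BBBBB
BBBBB
After op 3 paint(3,0,W):
BBBBB
BBBBB
BBBBB
WBBBB
BBBBB
BBBBB
BBBBB
After op 4 paint(1,4,B):
BBBBB
BBBBB
BBBBB
WBBBB
BBBBB
BBBBB
BBBBB
After op 5 fill(0,3,R) [34 cells changed]:
RRRRR
RRRRR
RRRRR
WRRRR
RRRRR
RRRRR
RRRRR
After op 6 paint(4,4,W):
RRRRR
RRRRR
RRRRR
WRRRR
RRRRW
RRRRR
RRRRR

Answer: RRRRR
RRRRR
RRRRR
WRRRR
RRRRW
RRRRR
RRRRR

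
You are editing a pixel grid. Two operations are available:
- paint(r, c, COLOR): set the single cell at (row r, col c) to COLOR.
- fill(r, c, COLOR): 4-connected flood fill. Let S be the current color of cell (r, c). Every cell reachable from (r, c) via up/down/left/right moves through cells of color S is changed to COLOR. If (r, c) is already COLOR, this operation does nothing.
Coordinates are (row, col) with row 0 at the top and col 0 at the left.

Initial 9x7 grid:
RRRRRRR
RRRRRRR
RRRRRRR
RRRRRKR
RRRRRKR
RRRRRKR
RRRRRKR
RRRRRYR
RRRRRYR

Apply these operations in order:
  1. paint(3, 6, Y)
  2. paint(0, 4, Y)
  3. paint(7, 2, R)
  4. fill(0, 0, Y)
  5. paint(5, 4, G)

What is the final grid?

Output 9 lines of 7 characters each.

After op 1 paint(3,6,Y):
RRRRRRR
RRRRRRR
RRRRRRR
RRRRRKY
RRRRRKR
RRRRRKR
RRRRRKR
RRRRRYR
RRRRRYR
After op 2 paint(0,4,Y):
RRRRYRR
RRRRRRR
RRRRRRR
RRRRRKY
RRRRRKR
RRRRRKR
RRRRRKR
RRRRRYR
RRRRRYR
After op 3 paint(7,2,R):
RRRRYRR
RRRRRRR
RRRRRRR
RRRRRKY
RRRRRKR
RRRRRKR
RRRRRKR
RRRRRYR
RRRRRYR
After op 4 fill(0,0,Y) [50 cells changed]:
YYYYYYY
YYYYYYY
YYYYYYY
YYYYYKY
YYYYYKR
YYYYYKR
YYYYYKR
YYYYYYR
YYYYYYR
After op 5 paint(5,4,G):
YYYYYYY
YYYYYYY
YYYYYYY
YYYYYKY
YYYYYKR
YYYYGKR
YYYYYKR
YYYYYYR
YYYYYYR

Answer: YYYYYYY
YYYYYYY
YYYYYYY
YYYYYKY
YYYYYKR
YYYYGKR
YYYYYKR
YYYYYYR
YYYYYYR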